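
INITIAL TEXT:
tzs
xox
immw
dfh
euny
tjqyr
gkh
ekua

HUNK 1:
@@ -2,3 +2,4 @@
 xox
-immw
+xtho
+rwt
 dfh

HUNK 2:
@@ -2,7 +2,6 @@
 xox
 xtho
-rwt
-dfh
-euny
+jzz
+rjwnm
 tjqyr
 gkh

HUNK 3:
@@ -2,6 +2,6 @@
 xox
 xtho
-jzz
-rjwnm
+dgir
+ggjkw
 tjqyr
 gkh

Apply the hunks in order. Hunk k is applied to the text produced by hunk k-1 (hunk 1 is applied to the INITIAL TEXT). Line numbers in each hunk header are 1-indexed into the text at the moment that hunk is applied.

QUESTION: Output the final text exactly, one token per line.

Hunk 1: at line 2 remove [immw] add [xtho,rwt] -> 9 lines: tzs xox xtho rwt dfh euny tjqyr gkh ekua
Hunk 2: at line 2 remove [rwt,dfh,euny] add [jzz,rjwnm] -> 8 lines: tzs xox xtho jzz rjwnm tjqyr gkh ekua
Hunk 3: at line 2 remove [jzz,rjwnm] add [dgir,ggjkw] -> 8 lines: tzs xox xtho dgir ggjkw tjqyr gkh ekua

Answer: tzs
xox
xtho
dgir
ggjkw
tjqyr
gkh
ekua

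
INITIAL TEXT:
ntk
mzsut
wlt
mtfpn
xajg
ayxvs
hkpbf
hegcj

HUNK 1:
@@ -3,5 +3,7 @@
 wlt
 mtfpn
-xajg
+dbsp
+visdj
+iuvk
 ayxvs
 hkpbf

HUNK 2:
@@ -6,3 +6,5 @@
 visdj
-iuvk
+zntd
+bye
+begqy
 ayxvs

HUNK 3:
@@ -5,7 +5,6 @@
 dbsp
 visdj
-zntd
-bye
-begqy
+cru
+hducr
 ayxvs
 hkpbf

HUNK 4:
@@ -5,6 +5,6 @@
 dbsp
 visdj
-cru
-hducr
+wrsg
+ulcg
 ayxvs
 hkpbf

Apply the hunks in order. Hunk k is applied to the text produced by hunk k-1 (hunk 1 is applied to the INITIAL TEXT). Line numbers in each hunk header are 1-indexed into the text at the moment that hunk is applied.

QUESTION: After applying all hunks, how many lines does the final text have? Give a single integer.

Hunk 1: at line 3 remove [xajg] add [dbsp,visdj,iuvk] -> 10 lines: ntk mzsut wlt mtfpn dbsp visdj iuvk ayxvs hkpbf hegcj
Hunk 2: at line 6 remove [iuvk] add [zntd,bye,begqy] -> 12 lines: ntk mzsut wlt mtfpn dbsp visdj zntd bye begqy ayxvs hkpbf hegcj
Hunk 3: at line 5 remove [zntd,bye,begqy] add [cru,hducr] -> 11 lines: ntk mzsut wlt mtfpn dbsp visdj cru hducr ayxvs hkpbf hegcj
Hunk 4: at line 5 remove [cru,hducr] add [wrsg,ulcg] -> 11 lines: ntk mzsut wlt mtfpn dbsp visdj wrsg ulcg ayxvs hkpbf hegcj
Final line count: 11

Answer: 11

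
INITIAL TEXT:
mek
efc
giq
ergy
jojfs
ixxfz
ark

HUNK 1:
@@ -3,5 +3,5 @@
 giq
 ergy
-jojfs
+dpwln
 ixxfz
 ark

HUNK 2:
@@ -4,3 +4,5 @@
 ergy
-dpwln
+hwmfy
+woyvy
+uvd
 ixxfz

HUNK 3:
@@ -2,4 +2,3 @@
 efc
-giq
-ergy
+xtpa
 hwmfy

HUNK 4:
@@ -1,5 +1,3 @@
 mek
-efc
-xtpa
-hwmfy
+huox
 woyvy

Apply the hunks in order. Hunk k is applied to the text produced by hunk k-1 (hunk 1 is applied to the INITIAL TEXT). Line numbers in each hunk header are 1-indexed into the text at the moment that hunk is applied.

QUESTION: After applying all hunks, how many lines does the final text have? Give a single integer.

Hunk 1: at line 3 remove [jojfs] add [dpwln] -> 7 lines: mek efc giq ergy dpwln ixxfz ark
Hunk 2: at line 4 remove [dpwln] add [hwmfy,woyvy,uvd] -> 9 lines: mek efc giq ergy hwmfy woyvy uvd ixxfz ark
Hunk 3: at line 2 remove [giq,ergy] add [xtpa] -> 8 lines: mek efc xtpa hwmfy woyvy uvd ixxfz ark
Hunk 4: at line 1 remove [efc,xtpa,hwmfy] add [huox] -> 6 lines: mek huox woyvy uvd ixxfz ark
Final line count: 6

Answer: 6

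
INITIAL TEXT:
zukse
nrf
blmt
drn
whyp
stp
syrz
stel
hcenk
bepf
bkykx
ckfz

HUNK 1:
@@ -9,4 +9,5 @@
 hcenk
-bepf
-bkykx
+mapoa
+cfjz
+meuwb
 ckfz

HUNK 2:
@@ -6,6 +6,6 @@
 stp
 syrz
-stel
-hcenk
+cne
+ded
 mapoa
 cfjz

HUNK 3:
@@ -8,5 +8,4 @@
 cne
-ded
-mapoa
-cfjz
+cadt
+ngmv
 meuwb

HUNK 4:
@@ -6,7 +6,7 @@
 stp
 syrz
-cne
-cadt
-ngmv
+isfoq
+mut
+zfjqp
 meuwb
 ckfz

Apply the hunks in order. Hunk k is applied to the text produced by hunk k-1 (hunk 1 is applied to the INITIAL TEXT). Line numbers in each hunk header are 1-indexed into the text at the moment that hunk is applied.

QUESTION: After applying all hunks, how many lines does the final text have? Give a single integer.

Hunk 1: at line 9 remove [bepf,bkykx] add [mapoa,cfjz,meuwb] -> 13 lines: zukse nrf blmt drn whyp stp syrz stel hcenk mapoa cfjz meuwb ckfz
Hunk 2: at line 6 remove [stel,hcenk] add [cne,ded] -> 13 lines: zukse nrf blmt drn whyp stp syrz cne ded mapoa cfjz meuwb ckfz
Hunk 3: at line 8 remove [ded,mapoa,cfjz] add [cadt,ngmv] -> 12 lines: zukse nrf blmt drn whyp stp syrz cne cadt ngmv meuwb ckfz
Hunk 4: at line 6 remove [cne,cadt,ngmv] add [isfoq,mut,zfjqp] -> 12 lines: zukse nrf blmt drn whyp stp syrz isfoq mut zfjqp meuwb ckfz
Final line count: 12

Answer: 12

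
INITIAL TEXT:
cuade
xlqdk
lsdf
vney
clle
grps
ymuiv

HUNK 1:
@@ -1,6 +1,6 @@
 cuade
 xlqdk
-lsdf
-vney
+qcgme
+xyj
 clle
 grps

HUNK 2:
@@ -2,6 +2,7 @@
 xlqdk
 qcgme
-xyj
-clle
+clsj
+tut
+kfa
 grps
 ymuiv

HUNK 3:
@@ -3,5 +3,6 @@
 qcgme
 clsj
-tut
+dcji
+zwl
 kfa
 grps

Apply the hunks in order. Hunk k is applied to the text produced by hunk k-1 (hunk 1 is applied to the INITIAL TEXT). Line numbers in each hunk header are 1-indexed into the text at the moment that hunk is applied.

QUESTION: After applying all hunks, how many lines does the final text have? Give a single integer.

Hunk 1: at line 1 remove [lsdf,vney] add [qcgme,xyj] -> 7 lines: cuade xlqdk qcgme xyj clle grps ymuiv
Hunk 2: at line 2 remove [xyj,clle] add [clsj,tut,kfa] -> 8 lines: cuade xlqdk qcgme clsj tut kfa grps ymuiv
Hunk 3: at line 3 remove [tut] add [dcji,zwl] -> 9 lines: cuade xlqdk qcgme clsj dcji zwl kfa grps ymuiv
Final line count: 9

Answer: 9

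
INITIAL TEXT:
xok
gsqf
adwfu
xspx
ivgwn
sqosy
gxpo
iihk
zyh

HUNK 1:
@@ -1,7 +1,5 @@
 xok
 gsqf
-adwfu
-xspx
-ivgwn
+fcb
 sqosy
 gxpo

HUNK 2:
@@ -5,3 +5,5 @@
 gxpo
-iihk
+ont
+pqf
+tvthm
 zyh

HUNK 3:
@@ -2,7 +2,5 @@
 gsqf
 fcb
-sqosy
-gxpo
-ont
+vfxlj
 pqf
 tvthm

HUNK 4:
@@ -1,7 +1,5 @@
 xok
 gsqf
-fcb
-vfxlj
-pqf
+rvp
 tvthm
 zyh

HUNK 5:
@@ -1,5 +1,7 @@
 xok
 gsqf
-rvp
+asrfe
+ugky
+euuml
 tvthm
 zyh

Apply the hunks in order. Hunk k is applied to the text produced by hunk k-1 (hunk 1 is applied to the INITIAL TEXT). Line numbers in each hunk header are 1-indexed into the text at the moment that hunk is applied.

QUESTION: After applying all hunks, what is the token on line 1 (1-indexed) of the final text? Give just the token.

Answer: xok

Derivation:
Hunk 1: at line 1 remove [adwfu,xspx,ivgwn] add [fcb] -> 7 lines: xok gsqf fcb sqosy gxpo iihk zyh
Hunk 2: at line 5 remove [iihk] add [ont,pqf,tvthm] -> 9 lines: xok gsqf fcb sqosy gxpo ont pqf tvthm zyh
Hunk 3: at line 2 remove [sqosy,gxpo,ont] add [vfxlj] -> 7 lines: xok gsqf fcb vfxlj pqf tvthm zyh
Hunk 4: at line 1 remove [fcb,vfxlj,pqf] add [rvp] -> 5 lines: xok gsqf rvp tvthm zyh
Hunk 5: at line 1 remove [rvp] add [asrfe,ugky,euuml] -> 7 lines: xok gsqf asrfe ugky euuml tvthm zyh
Final line 1: xok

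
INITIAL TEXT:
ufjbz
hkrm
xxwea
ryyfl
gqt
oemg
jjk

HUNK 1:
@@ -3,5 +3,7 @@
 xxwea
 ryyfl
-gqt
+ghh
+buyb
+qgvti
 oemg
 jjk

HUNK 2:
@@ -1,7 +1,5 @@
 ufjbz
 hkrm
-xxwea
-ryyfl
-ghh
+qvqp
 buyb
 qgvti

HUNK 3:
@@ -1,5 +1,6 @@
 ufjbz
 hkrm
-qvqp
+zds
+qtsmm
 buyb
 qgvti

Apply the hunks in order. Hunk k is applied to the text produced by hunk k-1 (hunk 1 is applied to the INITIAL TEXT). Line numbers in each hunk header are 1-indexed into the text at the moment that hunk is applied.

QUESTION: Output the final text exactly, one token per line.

Answer: ufjbz
hkrm
zds
qtsmm
buyb
qgvti
oemg
jjk

Derivation:
Hunk 1: at line 3 remove [gqt] add [ghh,buyb,qgvti] -> 9 lines: ufjbz hkrm xxwea ryyfl ghh buyb qgvti oemg jjk
Hunk 2: at line 1 remove [xxwea,ryyfl,ghh] add [qvqp] -> 7 lines: ufjbz hkrm qvqp buyb qgvti oemg jjk
Hunk 3: at line 1 remove [qvqp] add [zds,qtsmm] -> 8 lines: ufjbz hkrm zds qtsmm buyb qgvti oemg jjk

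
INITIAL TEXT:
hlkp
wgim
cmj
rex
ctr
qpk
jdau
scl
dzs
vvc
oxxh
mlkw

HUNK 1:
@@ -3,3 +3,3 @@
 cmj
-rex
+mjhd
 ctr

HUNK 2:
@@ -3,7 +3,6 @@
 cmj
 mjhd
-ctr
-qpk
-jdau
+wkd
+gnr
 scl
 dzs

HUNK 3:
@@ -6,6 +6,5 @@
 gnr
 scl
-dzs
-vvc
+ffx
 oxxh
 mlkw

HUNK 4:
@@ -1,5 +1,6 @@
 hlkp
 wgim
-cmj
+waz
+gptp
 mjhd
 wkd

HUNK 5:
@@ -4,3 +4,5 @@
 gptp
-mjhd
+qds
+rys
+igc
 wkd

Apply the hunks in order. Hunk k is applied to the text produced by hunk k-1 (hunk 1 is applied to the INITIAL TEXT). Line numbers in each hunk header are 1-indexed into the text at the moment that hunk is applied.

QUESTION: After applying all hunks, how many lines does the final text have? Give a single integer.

Hunk 1: at line 3 remove [rex] add [mjhd] -> 12 lines: hlkp wgim cmj mjhd ctr qpk jdau scl dzs vvc oxxh mlkw
Hunk 2: at line 3 remove [ctr,qpk,jdau] add [wkd,gnr] -> 11 lines: hlkp wgim cmj mjhd wkd gnr scl dzs vvc oxxh mlkw
Hunk 3: at line 6 remove [dzs,vvc] add [ffx] -> 10 lines: hlkp wgim cmj mjhd wkd gnr scl ffx oxxh mlkw
Hunk 4: at line 1 remove [cmj] add [waz,gptp] -> 11 lines: hlkp wgim waz gptp mjhd wkd gnr scl ffx oxxh mlkw
Hunk 5: at line 4 remove [mjhd] add [qds,rys,igc] -> 13 lines: hlkp wgim waz gptp qds rys igc wkd gnr scl ffx oxxh mlkw
Final line count: 13

Answer: 13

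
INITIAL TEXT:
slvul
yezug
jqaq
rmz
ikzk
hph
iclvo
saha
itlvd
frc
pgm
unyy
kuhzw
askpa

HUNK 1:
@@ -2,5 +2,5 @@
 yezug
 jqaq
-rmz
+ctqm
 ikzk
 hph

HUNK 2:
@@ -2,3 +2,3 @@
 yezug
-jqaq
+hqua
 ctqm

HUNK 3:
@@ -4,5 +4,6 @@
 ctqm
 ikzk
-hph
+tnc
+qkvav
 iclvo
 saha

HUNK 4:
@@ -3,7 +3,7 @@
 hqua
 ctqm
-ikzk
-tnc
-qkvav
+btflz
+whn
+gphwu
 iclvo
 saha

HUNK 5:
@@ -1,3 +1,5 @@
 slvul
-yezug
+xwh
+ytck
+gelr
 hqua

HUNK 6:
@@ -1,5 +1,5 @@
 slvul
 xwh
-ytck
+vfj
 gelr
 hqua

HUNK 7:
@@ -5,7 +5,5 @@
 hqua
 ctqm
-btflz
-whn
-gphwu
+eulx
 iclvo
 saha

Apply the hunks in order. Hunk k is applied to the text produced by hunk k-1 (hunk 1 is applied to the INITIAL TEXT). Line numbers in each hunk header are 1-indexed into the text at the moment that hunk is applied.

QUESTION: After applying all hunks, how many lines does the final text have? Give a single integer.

Answer: 15

Derivation:
Hunk 1: at line 2 remove [rmz] add [ctqm] -> 14 lines: slvul yezug jqaq ctqm ikzk hph iclvo saha itlvd frc pgm unyy kuhzw askpa
Hunk 2: at line 2 remove [jqaq] add [hqua] -> 14 lines: slvul yezug hqua ctqm ikzk hph iclvo saha itlvd frc pgm unyy kuhzw askpa
Hunk 3: at line 4 remove [hph] add [tnc,qkvav] -> 15 lines: slvul yezug hqua ctqm ikzk tnc qkvav iclvo saha itlvd frc pgm unyy kuhzw askpa
Hunk 4: at line 3 remove [ikzk,tnc,qkvav] add [btflz,whn,gphwu] -> 15 lines: slvul yezug hqua ctqm btflz whn gphwu iclvo saha itlvd frc pgm unyy kuhzw askpa
Hunk 5: at line 1 remove [yezug] add [xwh,ytck,gelr] -> 17 lines: slvul xwh ytck gelr hqua ctqm btflz whn gphwu iclvo saha itlvd frc pgm unyy kuhzw askpa
Hunk 6: at line 1 remove [ytck] add [vfj] -> 17 lines: slvul xwh vfj gelr hqua ctqm btflz whn gphwu iclvo saha itlvd frc pgm unyy kuhzw askpa
Hunk 7: at line 5 remove [btflz,whn,gphwu] add [eulx] -> 15 lines: slvul xwh vfj gelr hqua ctqm eulx iclvo saha itlvd frc pgm unyy kuhzw askpa
Final line count: 15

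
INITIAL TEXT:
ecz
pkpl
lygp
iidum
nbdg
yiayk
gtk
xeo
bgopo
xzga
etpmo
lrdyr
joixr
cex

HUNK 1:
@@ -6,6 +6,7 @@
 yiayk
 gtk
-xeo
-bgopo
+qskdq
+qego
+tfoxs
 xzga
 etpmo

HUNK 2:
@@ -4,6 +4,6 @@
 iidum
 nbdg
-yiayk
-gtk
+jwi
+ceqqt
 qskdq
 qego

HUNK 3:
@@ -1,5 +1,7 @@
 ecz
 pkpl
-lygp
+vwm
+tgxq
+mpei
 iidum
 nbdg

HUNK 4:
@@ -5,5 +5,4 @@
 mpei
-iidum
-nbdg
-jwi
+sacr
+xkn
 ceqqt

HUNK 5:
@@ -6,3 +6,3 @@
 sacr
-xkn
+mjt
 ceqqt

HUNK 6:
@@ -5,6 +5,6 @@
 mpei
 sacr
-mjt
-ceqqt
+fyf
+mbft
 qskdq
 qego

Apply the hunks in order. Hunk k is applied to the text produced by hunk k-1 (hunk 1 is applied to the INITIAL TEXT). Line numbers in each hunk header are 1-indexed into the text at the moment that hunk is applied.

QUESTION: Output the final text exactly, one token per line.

Answer: ecz
pkpl
vwm
tgxq
mpei
sacr
fyf
mbft
qskdq
qego
tfoxs
xzga
etpmo
lrdyr
joixr
cex

Derivation:
Hunk 1: at line 6 remove [xeo,bgopo] add [qskdq,qego,tfoxs] -> 15 lines: ecz pkpl lygp iidum nbdg yiayk gtk qskdq qego tfoxs xzga etpmo lrdyr joixr cex
Hunk 2: at line 4 remove [yiayk,gtk] add [jwi,ceqqt] -> 15 lines: ecz pkpl lygp iidum nbdg jwi ceqqt qskdq qego tfoxs xzga etpmo lrdyr joixr cex
Hunk 3: at line 1 remove [lygp] add [vwm,tgxq,mpei] -> 17 lines: ecz pkpl vwm tgxq mpei iidum nbdg jwi ceqqt qskdq qego tfoxs xzga etpmo lrdyr joixr cex
Hunk 4: at line 5 remove [iidum,nbdg,jwi] add [sacr,xkn] -> 16 lines: ecz pkpl vwm tgxq mpei sacr xkn ceqqt qskdq qego tfoxs xzga etpmo lrdyr joixr cex
Hunk 5: at line 6 remove [xkn] add [mjt] -> 16 lines: ecz pkpl vwm tgxq mpei sacr mjt ceqqt qskdq qego tfoxs xzga etpmo lrdyr joixr cex
Hunk 6: at line 5 remove [mjt,ceqqt] add [fyf,mbft] -> 16 lines: ecz pkpl vwm tgxq mpei sacr fyf mbft qskdq qego tfoxs xzga etpmo lrdyr joixr cex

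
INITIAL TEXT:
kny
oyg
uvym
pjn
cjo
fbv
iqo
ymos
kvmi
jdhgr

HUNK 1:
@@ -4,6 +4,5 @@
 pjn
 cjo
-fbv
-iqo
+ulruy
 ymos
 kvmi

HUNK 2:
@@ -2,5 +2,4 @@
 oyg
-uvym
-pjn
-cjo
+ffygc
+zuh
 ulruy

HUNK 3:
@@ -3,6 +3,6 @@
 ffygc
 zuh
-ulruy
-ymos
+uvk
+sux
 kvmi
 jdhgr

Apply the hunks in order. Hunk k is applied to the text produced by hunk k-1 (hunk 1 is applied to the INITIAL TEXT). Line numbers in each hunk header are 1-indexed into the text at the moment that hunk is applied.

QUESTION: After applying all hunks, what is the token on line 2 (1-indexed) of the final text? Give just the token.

Answer: oyg

Derivation:
Hunk 1: at line 4 remove [fbv,iqo] add [ulruy] -> 9 lines: kny oyg uvym pjn cjo ulruy ymos kvmi jdhgr
Hunk 2: at line 2 remove [uvym,pjn,cjo] add [ffygc,zuh] -> 8 lines: kny oyg ffygc zuh ulruy ymos kvmi jdhgr
Hunk 3: at line 3 remove [ulruy,ymos] add [uvk,sux] -> 8 lines: kny oyg ffygc zuh uvk sux kvmi jdhgr
Final line 2: oyg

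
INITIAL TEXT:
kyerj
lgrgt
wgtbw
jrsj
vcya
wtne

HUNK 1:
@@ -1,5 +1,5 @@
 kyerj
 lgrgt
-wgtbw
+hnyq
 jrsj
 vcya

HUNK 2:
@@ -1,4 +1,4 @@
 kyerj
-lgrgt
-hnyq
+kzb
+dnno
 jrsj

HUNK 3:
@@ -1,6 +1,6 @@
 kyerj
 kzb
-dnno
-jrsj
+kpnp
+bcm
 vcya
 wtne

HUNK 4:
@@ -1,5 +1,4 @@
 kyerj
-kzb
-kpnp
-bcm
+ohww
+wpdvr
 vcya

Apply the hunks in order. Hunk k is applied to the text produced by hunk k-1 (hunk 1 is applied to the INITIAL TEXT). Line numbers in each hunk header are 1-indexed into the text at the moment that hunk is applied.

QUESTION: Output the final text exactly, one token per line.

Hunk 1: at line 1 remove [wgtbw] add [hnyq] -> 6 lines: kyerj lgrgt hnyq jrsj vcya wtne
Hunk 2: at line 1 remove [lgrgt,hnyq] add [kzb,dnno] -> 6 lines: kyerj kzb dnno jrsj vcya wtne
Hunk 3: at line 1 remove [dnno,jrsj] add [kpnp,bcm] -> 6 lines: kyerj kzb kpnp bcm vcya wtne
Hunk 4: at line 1 remove [kzb,kpnp,bcm] add [ohww,wpdvr] -> 5 lines: kyerj ohww wpdvr vcya wtne

Answer: kyerj
ohww
wpdvr
vcya
wtne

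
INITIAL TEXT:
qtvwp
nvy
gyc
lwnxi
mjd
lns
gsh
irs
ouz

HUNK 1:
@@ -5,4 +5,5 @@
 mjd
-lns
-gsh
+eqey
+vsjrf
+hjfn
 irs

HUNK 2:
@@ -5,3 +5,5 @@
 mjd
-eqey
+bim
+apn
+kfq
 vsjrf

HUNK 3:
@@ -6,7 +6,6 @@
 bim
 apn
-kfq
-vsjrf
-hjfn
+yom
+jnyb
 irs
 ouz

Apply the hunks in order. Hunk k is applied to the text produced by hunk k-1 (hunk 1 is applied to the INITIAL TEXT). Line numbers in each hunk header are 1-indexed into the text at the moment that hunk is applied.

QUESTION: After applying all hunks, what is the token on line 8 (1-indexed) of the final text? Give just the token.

Answer: yom

Derivation:
Hunk 1: at line 5 remove [lns,gsh] add [eqey,vsjrf,hjfn] -> 10 lines: qtvwp nvy gyc lwnxi mjd eqey vsjrf hjfn irs ouz
Hunk 2: at line 5 remove [eqey] add [bim,apn,kfq] -> 12 lines: qtvwp nvy gyc lwnxi mjd bim apn kfq vsjrf hjfn irs ouz
Hunk 3: at line 6 remove [kfq,vsjrf,hjfn] add [yom,jnyb] -> 11 lines: qtvwp nvy gyc lwnxi mjd bim apn yom jnyb irs ouz
Final line 8: yom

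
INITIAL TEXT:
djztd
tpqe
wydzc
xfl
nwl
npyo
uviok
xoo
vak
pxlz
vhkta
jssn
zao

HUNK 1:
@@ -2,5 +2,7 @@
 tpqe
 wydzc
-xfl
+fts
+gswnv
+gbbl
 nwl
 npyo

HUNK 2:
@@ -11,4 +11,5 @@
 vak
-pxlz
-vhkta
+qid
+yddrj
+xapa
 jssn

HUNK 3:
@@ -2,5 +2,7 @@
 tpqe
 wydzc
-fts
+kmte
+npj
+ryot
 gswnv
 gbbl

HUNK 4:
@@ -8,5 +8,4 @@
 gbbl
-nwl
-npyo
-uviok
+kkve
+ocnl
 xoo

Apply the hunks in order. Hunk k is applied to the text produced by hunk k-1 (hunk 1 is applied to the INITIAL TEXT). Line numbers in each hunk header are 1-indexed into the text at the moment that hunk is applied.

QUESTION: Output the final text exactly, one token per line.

Hunk 1: at line 2 remove [xfl] add [fts,gswnv,gbbl] -> 15 lines: djztd tpqe wydzc fts gswnv gbbl nwl npyo uviok xoo vak pxlz vhkta jssn zao
Hunk 2: at line 11 remove [pxlz,vhkta] add [qid,yddrj,xapa] -> 16 lines: djztd tpqe wydzc fts gswnv gbbl nwl npyo uviok xoo vak qid yddrj xapa jssn zao
Hunk 3: at line 2 remove [fts] add [kmte,npj,ryot] -> 18 lines: djztd tpqe wydzc kmte npj ryot gswnv gbbl nwl npyo uviok xoo vak qid yddrj xapa jssn zao
Hunk 4: at line 8 remove [nwl,npyo,uviok] add [kkve,ocnl] -> 17 lines: djztd tpqe wydzc kmte npj ryot gswnv gbbl kkve ocnl xoo vak qid yddrj xapa jssn zao

Answer: djztd
tpqe
wydzc
kmte
npj
ryot
gswnv
gbbl
kkve
ocnl
xoo
vak
qid
yddrj
xapa
jssn
zao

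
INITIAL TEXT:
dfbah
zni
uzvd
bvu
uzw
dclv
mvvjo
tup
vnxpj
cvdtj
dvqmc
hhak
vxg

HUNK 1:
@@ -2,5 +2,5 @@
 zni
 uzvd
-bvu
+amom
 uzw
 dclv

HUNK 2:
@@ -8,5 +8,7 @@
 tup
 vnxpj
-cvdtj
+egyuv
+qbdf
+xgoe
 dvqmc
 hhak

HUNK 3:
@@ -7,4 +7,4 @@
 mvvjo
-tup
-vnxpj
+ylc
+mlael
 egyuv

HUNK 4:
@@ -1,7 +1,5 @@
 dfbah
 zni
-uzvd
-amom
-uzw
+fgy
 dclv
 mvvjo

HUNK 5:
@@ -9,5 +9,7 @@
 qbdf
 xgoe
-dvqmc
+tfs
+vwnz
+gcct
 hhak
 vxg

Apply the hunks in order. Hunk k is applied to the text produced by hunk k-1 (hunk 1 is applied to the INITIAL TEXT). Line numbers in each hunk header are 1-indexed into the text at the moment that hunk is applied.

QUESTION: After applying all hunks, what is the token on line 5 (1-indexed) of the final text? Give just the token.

Answer: mvvjo

Derivation:
Hunk 1: at line 2 remove [bvu] add [amom] -> 13 lines: dfbah zni uzvd amom uzw dclv mvvjo tup vnxpj cvdtj dvqmc hhak vxg
Hunk 2: at line 8 remove [cvdtj] add [egyuv,qbdf,xgoe] -> 15 lines: dfbah zni uzvd amom uzw dclv mvvjo tup vnxpj egyuv qbdf xgoe dvqmc hhak vxg
Hunk 3: at line 7 remove [tup,vnxpj] add [ylc,mlael] -> 15 lines: dfbah zni uzvd amom uzw dclv mvvjo ylc mlael egyuv qbdf xgoe dvqmc hhak vxg
Hunk 4: at line 1 remove [uzvd,amom,uzw] add [fgy] -> 13 lines: dfbah zni fgy dclv mvvjo ylc mlael egyuv qbdf xgoe dvqmc hhak vxg
Hunk 5: at line 9 remove [dvqmc] add [tfs,vwnz,gcct] -> 15 lines: dfbah zni fgy dclv mvvjo ylc mlael egyuv qbdf xgoe tfs vwnz gcct hhak vxg
Final line 5: mvvjo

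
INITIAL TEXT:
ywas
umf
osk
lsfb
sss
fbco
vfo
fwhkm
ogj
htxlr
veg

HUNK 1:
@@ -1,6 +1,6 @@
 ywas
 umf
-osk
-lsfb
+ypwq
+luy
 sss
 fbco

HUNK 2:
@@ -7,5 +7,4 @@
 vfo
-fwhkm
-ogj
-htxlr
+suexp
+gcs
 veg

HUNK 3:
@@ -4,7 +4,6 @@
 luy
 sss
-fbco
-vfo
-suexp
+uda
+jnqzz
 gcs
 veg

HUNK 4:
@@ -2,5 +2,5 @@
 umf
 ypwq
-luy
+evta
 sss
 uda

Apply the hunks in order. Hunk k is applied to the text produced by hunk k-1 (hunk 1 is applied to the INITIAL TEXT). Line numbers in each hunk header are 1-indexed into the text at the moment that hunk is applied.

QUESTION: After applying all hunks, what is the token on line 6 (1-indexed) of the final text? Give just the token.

Answer: uda

Derivation:
Hunk 1: at line 1 remove [osk,lsfb] add [ypwq,luy] -> 11 lines: ywas umf ypwq luy sss fbco vfo fwhkm ogj htxlr veg
Hunk 2: at line 7 remove [fwhkm,ogj,htxlr] add [suexp,gcs] -> 10 lines: ywas umf ypwq luy sss fbco vfo suexp gcs veg
Hunk 3: at line 4 remove [fbco,vfo,suexp] add [uda,jnqzz] -> 9 lines: ywas umf ypwq luy sss uda jnqzz gcs veg
Hunk 4: at line 2 remove [luy] add [evta] -> 9 lines: ywas umf ypwq evta sss uda jnqzz gcs veg
Final line 6: uda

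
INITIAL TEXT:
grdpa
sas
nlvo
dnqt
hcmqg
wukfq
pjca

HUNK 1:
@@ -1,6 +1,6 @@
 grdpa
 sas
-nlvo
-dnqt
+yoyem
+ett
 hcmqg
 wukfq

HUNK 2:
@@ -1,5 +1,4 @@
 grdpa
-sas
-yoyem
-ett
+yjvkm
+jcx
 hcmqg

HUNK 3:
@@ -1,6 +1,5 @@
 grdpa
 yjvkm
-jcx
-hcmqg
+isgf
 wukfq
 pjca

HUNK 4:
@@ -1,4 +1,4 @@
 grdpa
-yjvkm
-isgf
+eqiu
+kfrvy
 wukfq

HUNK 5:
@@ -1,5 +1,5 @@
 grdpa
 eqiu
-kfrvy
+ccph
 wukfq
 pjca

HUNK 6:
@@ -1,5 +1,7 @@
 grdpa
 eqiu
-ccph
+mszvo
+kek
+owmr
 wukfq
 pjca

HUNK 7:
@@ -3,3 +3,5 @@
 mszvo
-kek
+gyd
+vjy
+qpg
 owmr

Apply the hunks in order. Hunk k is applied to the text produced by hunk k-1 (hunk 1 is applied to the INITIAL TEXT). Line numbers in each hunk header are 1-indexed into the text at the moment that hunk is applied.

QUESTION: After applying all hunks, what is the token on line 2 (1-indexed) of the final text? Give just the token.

Answer: eqiu

Derivation:
Hunk 1: at line 1 remove [nlvo,dnqt] add [yoyem,ett] -> 7 lines: grdpa sas yoyem ett hcmqg wukfq pjca
Hunk 2: at line 1 remove [sas,yoyem,ett] add [yjvkm,jcx] -> 6 lines: grdpa yjvkm jcx hcmqg wukfq pjca
Hunk 3: at line 1 remove [jcx,hcmqg] add [isgf] -> 5 lines: grdpa yjvkm isgf wukfq pjca
Hunk 4: at line 1 remove [yjvkm,isgf] add [eqiu,kfrvy] -> 5 lines: grdpa eqiu kfrvy wukfq pjca
Hunk 5: at line 1 remove [kfrvy] add [ccph] -> 5 lines: grdpa eqiu ccph wukfq pjca
Hunk 6: at line 1 remove [ccph] add [mszvo,kek,owmr] -> 7 lines: grdpa eqiu mszvo kek owmr wukfq pjca
Hunk 7: at line 3 remove [kek] add [gyd,vjy,qpg] -> 9 lines: grdpa eqiu mszvo gyd vjy qpg owmr wukfq pjca
Final line 2: eqiu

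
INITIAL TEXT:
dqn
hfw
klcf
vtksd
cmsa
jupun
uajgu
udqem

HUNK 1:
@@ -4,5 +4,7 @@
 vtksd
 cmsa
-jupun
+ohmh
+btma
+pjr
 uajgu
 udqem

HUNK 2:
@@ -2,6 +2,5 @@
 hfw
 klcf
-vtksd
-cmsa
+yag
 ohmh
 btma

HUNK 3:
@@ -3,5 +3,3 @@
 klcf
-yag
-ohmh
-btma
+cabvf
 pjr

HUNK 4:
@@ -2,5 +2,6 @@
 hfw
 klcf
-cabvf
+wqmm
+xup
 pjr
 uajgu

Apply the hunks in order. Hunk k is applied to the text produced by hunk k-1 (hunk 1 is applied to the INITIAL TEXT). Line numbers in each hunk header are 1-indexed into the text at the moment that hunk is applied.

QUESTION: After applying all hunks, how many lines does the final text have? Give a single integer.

Hunk 1: at line 4 remove [jupun] add [ohmh,btma,pjr] -> 10 lines: dqn hfw klcf vtksd cmsa ohmh btma pjr uajgu udqem
Hunk 2: at line 2 remove [vtksd,cmsa] add [yag] -> 9 lines: dqn hfw klcf yag ohmh btma pjr uajgu udqem
Hunk 3: at line 3 remove [yag,ohmh,btma] add [cabvf] -> 7 lines: dqn hfw klcf cabvf pjr uajgu udqem
Hunk 4: at line 2 remove [cabvf] add [wqmm,xup] -> 8 lines: dqn hfw klcf wqmm xup pjr uajgu udqem
Final line count: 8

Answer: 8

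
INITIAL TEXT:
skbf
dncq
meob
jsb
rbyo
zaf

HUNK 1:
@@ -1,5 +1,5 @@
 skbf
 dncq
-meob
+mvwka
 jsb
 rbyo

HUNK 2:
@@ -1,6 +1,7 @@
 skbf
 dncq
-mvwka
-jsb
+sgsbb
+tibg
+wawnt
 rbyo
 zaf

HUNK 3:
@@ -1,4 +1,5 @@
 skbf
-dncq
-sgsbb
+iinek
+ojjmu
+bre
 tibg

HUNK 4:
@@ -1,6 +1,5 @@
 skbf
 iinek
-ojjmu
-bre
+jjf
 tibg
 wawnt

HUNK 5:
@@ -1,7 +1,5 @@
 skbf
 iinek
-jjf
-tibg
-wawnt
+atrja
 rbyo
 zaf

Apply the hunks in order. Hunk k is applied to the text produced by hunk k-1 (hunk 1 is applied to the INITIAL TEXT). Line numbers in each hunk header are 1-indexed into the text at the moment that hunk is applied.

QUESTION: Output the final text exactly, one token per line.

Answer: skbf
iinek
atrja
rbyo
zaf

Derivation:
Hunk 1: at line 1 remove [meob] add [mvwka] -> 6 lines: skbf dncq mvwka jsb rbyo zaf
Hunk 2: at line 1 remove [mvwka,jsb] add [sgsbb,tibg,wawnt] -> 7 lines: skbf dncq sgsbb tibg wawnt rbyo zaf
Hunk 3: at line 1 remove [dncq,sgsbb] add [iinek,ojjmu,bre] -> 8 lines: skbf iinek ojjmu bre tibg wawnt rbyo zaf
Hunk 4: at line 1 remove [ojjmu,bre] add [jjf] -> 7 lines: skbf iinek jjf tibg wawnt rbyo zaf
Hunk 5: at line 1 remove [jjf,tibg,wawnt] add [atrja] -> 5 lines: skbf iinek atrja rbyo zaf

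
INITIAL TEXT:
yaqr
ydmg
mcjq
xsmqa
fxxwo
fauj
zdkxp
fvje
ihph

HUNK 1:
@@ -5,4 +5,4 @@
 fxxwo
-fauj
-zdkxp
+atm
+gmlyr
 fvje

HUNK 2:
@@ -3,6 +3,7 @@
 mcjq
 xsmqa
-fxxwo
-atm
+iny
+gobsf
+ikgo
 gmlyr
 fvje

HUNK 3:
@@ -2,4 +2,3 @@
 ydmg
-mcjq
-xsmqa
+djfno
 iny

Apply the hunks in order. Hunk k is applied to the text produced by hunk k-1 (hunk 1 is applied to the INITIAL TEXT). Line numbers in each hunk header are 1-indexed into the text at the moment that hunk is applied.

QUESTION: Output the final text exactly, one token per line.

Hunk 1: at line 5 remove [fauj,zdkxp] add [atm,gmlyr] -> 9 lines: yaqr ydmg mcjq xsmqa fxxwo atm gmlyr fvje ihph
Hunk 2: at line 3 remove [fxxwo,atm] add [iny,gobsf,ikgo] -> 10 lines: yaqr ydmg mcjq xsmqa iny gobsf ikgo gmlyr fvje ihph
Hunk 3: at line 2 remove [mcjq,xsmqa] add [djfno] -> 9 lines: yaqr ydmg djfno iny gobsf ikgo gmlyr fvje ihph

Answer: yaqr
ydmg
djfno
iny
gobsf
ikgo
gmlyr
fvje
ihph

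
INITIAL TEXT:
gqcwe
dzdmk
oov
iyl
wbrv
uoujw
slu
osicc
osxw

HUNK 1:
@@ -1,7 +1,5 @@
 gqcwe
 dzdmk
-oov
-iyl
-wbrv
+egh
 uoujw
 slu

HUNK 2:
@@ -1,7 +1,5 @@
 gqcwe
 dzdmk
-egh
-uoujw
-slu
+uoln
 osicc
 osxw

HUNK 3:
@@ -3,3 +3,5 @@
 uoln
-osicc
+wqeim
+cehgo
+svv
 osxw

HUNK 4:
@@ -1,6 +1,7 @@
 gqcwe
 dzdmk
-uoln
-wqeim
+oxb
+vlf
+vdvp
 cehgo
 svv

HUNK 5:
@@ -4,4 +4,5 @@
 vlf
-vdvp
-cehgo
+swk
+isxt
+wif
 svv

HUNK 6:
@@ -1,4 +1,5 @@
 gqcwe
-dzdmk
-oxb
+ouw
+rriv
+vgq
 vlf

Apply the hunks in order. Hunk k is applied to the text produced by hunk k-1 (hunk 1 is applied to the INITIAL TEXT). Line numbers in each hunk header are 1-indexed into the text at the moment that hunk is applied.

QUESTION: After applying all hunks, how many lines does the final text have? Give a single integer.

Answer: 10

Derivation:
Hunk 1: at line 1 remove [oov,iyl,wbrv] add [egh] -> 7 lines: gqcwe dzdmk egh uoujw slu osicc osxw
Hunk 2: at line 1 remove [egh,uoujw,slu] add [uoln] -> 5 lines: gqcwe dzdmk uoln osicc osxw
Hunk 3: at line 3 remove [osicc] add [wqeim,cehgo,svv] -> 7 lines: gqcwe dzdmk uoln wqeim cehgo svv osxw
Hunk 4: at line 1 remove [uoln,wqeim] add [oxb,vlf,vdvp] -> 8 lines: gqcwe dzdmk oxb vlf vdvp cehgo svv osxw
Hunk 5: at line 4 remove [vdvp,cehgo] add [swk,isxt,wif] -> 9 lines: gqcwe dzdmk oxb vlf swk isxt wif svv osxw
Hunk 6: at line 1 remove [dzdmk,oxb] add [ouw,rriv,vgq] -> 10 lines: gqcwe ouw rriv vgq vlf swk isxt wif svv osxw
Final line count: 10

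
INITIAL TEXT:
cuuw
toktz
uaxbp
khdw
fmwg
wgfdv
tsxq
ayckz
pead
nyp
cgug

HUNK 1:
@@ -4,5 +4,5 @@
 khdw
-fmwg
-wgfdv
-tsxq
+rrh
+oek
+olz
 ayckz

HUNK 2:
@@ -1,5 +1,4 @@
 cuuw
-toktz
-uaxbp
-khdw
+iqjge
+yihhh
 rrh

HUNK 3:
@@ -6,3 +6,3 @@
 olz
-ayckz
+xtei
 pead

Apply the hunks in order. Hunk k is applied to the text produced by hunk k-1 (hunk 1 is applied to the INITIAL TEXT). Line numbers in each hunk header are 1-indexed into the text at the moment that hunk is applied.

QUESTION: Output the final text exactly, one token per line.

Hunk 1: at line 4 remove [fmwg,wgfdv,tsxq] add [rrh,oek,olz] -> 11 lines: cuuw toktz uaxbp khdw rrh oek olz ayckz pead nyp cgug
Hunk 2: at line 1 remove [toktz,uaxbp,khdw] add [iqjge,yihhh] -> 10 lines: cuuw iqjge yihhh rrh oek olz ayckz pead nyp cgug
Hunk 3: at line 6 remove [ayckz] add [xtei] -> 10 lines: cuuw iqjge yihhh rrh oek olz xtei pead nyp cgug

Answer: cuuw
iqjge
yihhh
rrh
oek
olz
xtei
pead
nyp
cgug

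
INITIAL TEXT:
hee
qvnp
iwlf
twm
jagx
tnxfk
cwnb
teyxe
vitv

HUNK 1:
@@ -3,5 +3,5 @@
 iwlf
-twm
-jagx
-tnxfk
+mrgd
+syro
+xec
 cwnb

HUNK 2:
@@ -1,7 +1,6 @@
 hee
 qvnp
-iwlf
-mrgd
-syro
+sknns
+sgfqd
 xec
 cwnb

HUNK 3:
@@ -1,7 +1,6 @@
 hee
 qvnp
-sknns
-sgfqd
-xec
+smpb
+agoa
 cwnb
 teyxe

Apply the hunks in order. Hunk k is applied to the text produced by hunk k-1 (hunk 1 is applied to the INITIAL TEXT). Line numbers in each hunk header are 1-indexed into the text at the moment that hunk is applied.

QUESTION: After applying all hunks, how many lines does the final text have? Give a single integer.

Hunk 1: at line 3 remove [twm,jagx,tnxfk] add [mrgd,syro,xec] -> 9 lines: hee qvnp iwlf mrgd syro xec cwnb teyxe vitv
Hunk 2: at line 1 remove [iwlf,mrgd,syro] add [sknns,sgfqd] -> 8 lines: hee qvnp sknns sgfqd xec cwnb teyxe vitv
Hunk 3: at line 1 remove [sknns,sgfqd,xec] add [smpb,agoa] -> 7 lines: hee qvnp smpb agoa cwnb teyxe vitv
Final line count: 7

Answer: 7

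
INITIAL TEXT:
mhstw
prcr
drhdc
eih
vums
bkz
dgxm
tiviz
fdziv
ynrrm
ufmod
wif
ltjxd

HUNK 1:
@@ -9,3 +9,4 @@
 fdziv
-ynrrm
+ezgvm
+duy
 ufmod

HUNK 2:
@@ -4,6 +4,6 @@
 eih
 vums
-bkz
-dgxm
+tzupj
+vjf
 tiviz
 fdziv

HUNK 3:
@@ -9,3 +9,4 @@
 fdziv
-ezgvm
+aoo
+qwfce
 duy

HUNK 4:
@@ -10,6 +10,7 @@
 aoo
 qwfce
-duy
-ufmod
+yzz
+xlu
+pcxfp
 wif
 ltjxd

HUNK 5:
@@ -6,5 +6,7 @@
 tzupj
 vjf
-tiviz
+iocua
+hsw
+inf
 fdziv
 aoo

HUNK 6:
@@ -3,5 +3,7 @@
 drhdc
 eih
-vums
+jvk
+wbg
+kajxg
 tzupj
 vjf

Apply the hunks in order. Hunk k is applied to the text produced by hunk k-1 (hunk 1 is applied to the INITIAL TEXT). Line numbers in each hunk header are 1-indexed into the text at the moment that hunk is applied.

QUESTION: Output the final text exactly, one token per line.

Hunk 1: at line 9 remove [ynrrm] add [ezgvm,duy] -> 14 lines: mhstw prcr drhdc eih vums bkz dgxm tiviz fdziv ezgvm duy ufmod wif ltjxd
Hunk 2: at line 4 remove [bkz,dgxm] add [tzupj,vjf] -> 14 lines: mhstw prcr drhdc eih vums tzupj vjf tiviz fdziv ezgvm duy ufmod wif ltjxd
Hunk 3: at line 9 remove [ezgvm] add [aoo,qwfce] -> 15 lines: mhstw prcr drhdc eih vums tzupj vjf tiviz fdziv aoo qwfce duy ufmod wif ltjxd
Hunk 4: at line 10 remove [duy,ufmod] add [yzz,xlu,pcxfp] -> 16 lines: mhstw prcr drhdc eih vums tzupj vjf tiviz fdziv aoo qwfce yzz xlu pcxfp wif ltjxd
Hunk 5: at line 6 remove [tiviz] add [iocua,hsw,inf] -> 18 lines: mhstw prcr drhdc eih vums tzupj vjf iocua hsw inf fdziv aoo qwfce yzz xlu pcxfp wif ltjxd
Hunk 6: at line 3 remove [vums] add [jvk,wbg,kajxg] -> 20 lines: mhstw prcr drhdc eih jvk wbg kajxg tzupj vjf iocua hsw inf fdziv aoo qwfce yzz xlu pcxfp wif ltjxd

Answer: mhstw
prcr
drhdc
eih
jvk
wbg
kajxg
tzupj
vjf
iocua
hsw
inf
fdziv
aoo
qwfce
yzz
xlu
pcxfp
wif
ltjxd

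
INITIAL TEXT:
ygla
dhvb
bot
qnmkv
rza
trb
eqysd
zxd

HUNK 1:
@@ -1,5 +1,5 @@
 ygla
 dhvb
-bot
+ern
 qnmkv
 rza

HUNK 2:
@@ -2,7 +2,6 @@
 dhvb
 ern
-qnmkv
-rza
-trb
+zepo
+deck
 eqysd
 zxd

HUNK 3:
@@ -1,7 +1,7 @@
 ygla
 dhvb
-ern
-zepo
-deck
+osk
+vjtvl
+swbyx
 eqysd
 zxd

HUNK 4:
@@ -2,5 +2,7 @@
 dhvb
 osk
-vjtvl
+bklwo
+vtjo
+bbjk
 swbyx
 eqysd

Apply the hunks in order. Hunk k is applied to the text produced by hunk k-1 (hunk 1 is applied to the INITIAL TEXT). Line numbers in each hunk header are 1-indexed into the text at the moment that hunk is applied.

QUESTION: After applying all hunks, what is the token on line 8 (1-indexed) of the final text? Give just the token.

Answer: eqysd

Derivation:
Hunk 1: at line 1 remove [bot] add [ern] -> 8 lines: ygla dhvb ern qnmkv rza trb eqysd zxd
Hunk 2: at line 2 remove [qnmkv,rza,trb] add [zepo,deck] -> 7 lines: ygla dhvb ern zepo deck eqysd zxd
Hunk 3: at line 1 remove [ern,zepo,deck] add [osk,vjtvl,swbyx] -> 7 lines: ygla dhvb osk vjtvl swbyx eqysd zxd
Hunk 4: at line 2 remove [vjtvl] add [bklwo,vtjo,bbjk] -> 9 lines: ygla dhvb osk bklwo vtjo bbjk swbyx eqysd zxd
Final line 8: eqysd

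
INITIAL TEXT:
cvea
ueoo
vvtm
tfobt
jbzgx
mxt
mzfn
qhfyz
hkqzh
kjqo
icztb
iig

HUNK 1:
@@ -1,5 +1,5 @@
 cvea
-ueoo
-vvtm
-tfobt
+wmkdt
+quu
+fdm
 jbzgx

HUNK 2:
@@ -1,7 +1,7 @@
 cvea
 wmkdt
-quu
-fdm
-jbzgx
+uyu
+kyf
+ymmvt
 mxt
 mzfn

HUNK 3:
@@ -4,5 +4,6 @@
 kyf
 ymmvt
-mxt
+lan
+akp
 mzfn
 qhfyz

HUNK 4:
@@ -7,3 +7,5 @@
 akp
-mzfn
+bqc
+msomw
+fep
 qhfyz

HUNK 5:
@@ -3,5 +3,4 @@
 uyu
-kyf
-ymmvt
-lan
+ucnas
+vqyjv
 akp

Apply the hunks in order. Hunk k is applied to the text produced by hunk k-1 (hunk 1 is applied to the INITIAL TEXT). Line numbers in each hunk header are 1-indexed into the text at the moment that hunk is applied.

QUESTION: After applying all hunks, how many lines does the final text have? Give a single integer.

Hunk 1: at line 1 remove [ueoo,vvtm,tfobt] add [wmkdt,quu,fdm] -> 12 lines: cvea wmkdt quu fdm jbzgx mxt mzfn qhfyz hkqzh kjqo icztb iig
Hunk 2: at line 1 remove [quu,fdm,jbzgx] add [uyu,kyf,ymmvt] -> 12 lines: cvea wmkdt uyu kyf ymmvt mxt mzfn qhfyz hkqzh kjqo icztb iig
Hunk 3: at line 4 remove [mxt] add [lan,akp] -> 13 lines: cvea wmkdt uyu kyf ymmvt lan akp mzfn qhfyz hkqzh kjqo icztb iig
Hunk 4: at line 7 remove [mzfn] add [bqc,msomw,fep] -> 15 lines: cvea wmkdt uyu kyf ymmvt lan akp bqc msomw fep qhfyz hkqzh kjqo icztb iig
Hunk 5: at line 3 remove [kyf,ymmvt,lan] add [ucnas,vqyjv] -> 14 lines: cvea wmkdt uyu ucnas vqyjv akp bqc msomw fep qhfyz hkqzh kjqo icztb iig
Final line count: 14

Answer: 14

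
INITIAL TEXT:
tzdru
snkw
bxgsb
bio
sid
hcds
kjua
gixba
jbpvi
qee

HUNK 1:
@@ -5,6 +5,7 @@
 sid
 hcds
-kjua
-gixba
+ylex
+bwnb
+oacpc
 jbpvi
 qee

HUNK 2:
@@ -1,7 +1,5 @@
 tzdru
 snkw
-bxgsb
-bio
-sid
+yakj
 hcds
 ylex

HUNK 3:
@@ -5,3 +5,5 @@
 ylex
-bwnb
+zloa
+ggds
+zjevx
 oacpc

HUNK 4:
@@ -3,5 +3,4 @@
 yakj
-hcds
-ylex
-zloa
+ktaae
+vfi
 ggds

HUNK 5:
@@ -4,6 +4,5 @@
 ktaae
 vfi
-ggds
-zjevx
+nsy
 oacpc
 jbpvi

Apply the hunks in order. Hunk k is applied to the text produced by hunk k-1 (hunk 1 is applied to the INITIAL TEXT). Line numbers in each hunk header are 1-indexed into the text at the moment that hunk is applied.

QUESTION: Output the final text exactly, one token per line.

Hunk 1: at line 5 remove [kjua,gixba] add [ylex,bwnb,oacpc] -> 11 lines: tzdru snkw bxgsb bio sid hcds ylex bwnb oacpc jbpvi qee
Hunk 2: at line 1 remove [bxgsb,bio,sid] add [yakj] -> 9 lines: tzdru snkw yakj hcds ylex bwnb oacpc jbpvi qee
Hunk 3: at line 5 remove [bwnb] add [zloa,ggds,zjevx] -> 11 lines: tzdru snkw yakj hcds ylex zloa ggds zjevx oacpc jbpvi qee
Hunk 4: at line 3 remove [hcds,ylex,zloa] add [ktaae,vfi] -> 10 lines: tzdru snkw yakj ktaae vfi ggds zjevx oacpc jbpvi qee
Hunk 5: at line 4 remove [ggds,zjevx] add [nsy] -> 9 lines: tzdru snkw yakj ktaae vfi nsy oacpc jbpvi qee

Answer: tzdru
snkw
yakj
ktaae
vfi
nsy
oacpc
jbpvi
qee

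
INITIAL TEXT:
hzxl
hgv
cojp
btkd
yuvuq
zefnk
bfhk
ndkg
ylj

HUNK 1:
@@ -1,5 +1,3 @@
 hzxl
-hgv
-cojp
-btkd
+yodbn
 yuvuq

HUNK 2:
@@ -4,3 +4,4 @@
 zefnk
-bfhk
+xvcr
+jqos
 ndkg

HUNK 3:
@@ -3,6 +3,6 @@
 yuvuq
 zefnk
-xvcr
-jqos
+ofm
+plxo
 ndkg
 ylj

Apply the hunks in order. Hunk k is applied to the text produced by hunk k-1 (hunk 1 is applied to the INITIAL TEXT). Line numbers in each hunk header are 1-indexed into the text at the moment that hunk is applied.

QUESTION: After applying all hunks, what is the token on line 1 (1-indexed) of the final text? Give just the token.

Answer: hzxl

Derivation:
Hunk 1: at line 1 remove [hgv,cojp,btkd] add [yodbn] -> 7 lines: hzxl yodbn yuvuq zefnk bfhk ndkg ylj
Hunk 2: at line 4 remove [bfhk] add [xvcr,jqos] -> 8 lines: hzxl yodbn yuvuq zefnk xvcr jqos ndkg ylj
Hunk 3: at line 3 remove [xvcr,jqos] add [ofm,plxo] -> 8 lines: hzxl yodbn yuvuq zefnk ofm plxo ndkg ylj
Final line 1: hzxl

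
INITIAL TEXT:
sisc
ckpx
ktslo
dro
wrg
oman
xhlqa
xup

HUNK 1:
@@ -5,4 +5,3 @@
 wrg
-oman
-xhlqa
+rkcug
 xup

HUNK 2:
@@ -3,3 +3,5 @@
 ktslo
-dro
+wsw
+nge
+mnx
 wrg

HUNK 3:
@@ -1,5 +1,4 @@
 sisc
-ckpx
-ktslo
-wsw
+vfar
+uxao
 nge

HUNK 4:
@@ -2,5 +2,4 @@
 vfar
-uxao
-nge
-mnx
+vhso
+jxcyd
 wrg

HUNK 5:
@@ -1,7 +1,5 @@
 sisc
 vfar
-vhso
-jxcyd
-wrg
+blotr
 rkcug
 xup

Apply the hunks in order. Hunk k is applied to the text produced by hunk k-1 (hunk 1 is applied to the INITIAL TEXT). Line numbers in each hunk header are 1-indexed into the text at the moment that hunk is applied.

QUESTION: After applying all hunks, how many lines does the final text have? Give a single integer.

Answer: 5

Derivation:
Hunk 1: at line 5 remove [oman,xhlqa] add [rkcug] -> 7 lines: sisc ckpx ktslo dro wrg rkcug xup
Hunk 2: at line 3 remove [dro] add [wsw,nge,mnx] -> 9 lines: sisc ckpx ktslo wsw nge mnx wrg rkcug xup
Hunk 3: at line 1 remove [ckpx,ktslo,wsw] add [vfar,uxao] -> 8 lines: sisc vfar uxao nge mnx wrg rkcug xup
Hunk 4: at line 2 remove [uxao,nge,mnx] add [vhso,jxcyd] -> 7 lines: sisc vfar vhso jxcyd wrg rkcug xup
Hunk 5: at line 1 remove [vhso,jxcyd,wrg] add [blotr] -> 5 lines: sisc vfar blotr rkcug xup
Final line count: 5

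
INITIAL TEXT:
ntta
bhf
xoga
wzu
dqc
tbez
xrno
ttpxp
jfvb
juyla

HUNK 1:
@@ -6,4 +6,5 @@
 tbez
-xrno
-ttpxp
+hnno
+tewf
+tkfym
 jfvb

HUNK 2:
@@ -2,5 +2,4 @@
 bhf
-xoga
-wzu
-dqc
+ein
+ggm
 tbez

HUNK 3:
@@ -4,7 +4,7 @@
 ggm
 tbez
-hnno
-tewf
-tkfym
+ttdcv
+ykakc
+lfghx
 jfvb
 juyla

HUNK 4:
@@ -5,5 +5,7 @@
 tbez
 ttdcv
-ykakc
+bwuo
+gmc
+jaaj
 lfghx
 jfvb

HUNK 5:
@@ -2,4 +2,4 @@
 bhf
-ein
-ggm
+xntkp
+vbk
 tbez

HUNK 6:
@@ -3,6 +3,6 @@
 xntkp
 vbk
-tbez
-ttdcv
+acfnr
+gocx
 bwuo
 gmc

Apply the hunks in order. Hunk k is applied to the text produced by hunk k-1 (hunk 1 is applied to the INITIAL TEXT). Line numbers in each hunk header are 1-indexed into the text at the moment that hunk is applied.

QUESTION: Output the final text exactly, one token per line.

Answer: ntta
bhf
xntkp
vbk
acfnr
gocx
bwuo
gmc
jaaj
lfghx
jfvb
juyla

Derivation:
Hunk 1: at line 6 remove [xrno,ttpxp] add [hnno,tewf,tkfym] -> 11 lines: ntta bhf xoga wzu dqc tbez hnno tewf tkfym jfvb juyla
Hunk 2: at line 2 remove [xoga,wzu,dqc] add [ein,ggm] -> 10 lines: ntta bhf ein ggm tbez hnno tewf tkfym jfvb juyla
Hunk 3: at line 4 remove [hnno,tewf,tkfym] add [ttdcv,ykakc,lfghx] -> 10 lines: ntta bhf ein ggm tbez ttdcv ykakc lfghx jfvb juyla
Hunk 4: at line 5 remove [ykakc] add [bwuo,gmc,jaaj] -> 12 lines: ntta bhf ein ggm tbez ttdcv bwuo gmc jaaj lfghx jfvb juyla
Hunk 5: at line 2 remove [ein,ggm] add [xntkp,vbk] -> 12 lines: ntta bhf xntkp vbk tbez ttdcv bwuo gmc jaaj lfghx jfvb juyla
Hunk 6: at line 3 remove [tbez,ttdcv] add [acfnr,gocx] -> 12 lines: ntta bhf xntkp vbk acfnr gocx bwuo gmc jaaj lfghx jfvb juyla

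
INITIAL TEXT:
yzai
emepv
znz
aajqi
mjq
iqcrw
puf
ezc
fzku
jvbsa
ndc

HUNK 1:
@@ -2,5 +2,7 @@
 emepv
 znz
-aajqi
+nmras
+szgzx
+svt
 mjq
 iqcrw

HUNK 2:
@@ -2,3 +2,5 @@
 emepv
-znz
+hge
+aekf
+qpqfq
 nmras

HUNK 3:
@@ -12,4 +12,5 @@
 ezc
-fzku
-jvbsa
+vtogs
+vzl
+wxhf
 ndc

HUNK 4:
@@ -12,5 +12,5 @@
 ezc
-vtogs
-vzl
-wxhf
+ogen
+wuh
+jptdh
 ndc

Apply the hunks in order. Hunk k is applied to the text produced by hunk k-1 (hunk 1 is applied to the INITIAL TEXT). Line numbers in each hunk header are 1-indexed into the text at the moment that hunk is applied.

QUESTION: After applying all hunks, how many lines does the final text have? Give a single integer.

Answer: 16

Derivation:
Hunk 1: at line 2 remove [aajqi] add [nmras,szgzx,svt] -> 13 lines: yzai emepv znz nmras szgzx svt mjq iqcrw puf ezc fzku jvbsa ndc
Hunk 2: at line 2 remove [znz] add [hge,aekf,qpqfq] -> 15 lines: yzai emepv hge aekf qpqfq nmras szgzx svt mjq iqcrw puf ezc fzku jvbsa ndc
Hunk 3: at line 12 remove [fzku,jvbsa] add [vtogs,vzl,wxhf] -> 16 lines: yzai emepv hge aekf qpqfq nmras szgzx svt mjq iqcrw puf ezc vtogs vzl wxhf ndc
Hunk 4: at line 12 remove [vtogs,vzl,wxhf] add [ogen,wuh,jptdh] -> 16 lines: yzai emepv hge aekf qpqfq nmras szgzx svt mjq iqcrw puf ezc ogen wuh jptdh ndc
Final line count: 16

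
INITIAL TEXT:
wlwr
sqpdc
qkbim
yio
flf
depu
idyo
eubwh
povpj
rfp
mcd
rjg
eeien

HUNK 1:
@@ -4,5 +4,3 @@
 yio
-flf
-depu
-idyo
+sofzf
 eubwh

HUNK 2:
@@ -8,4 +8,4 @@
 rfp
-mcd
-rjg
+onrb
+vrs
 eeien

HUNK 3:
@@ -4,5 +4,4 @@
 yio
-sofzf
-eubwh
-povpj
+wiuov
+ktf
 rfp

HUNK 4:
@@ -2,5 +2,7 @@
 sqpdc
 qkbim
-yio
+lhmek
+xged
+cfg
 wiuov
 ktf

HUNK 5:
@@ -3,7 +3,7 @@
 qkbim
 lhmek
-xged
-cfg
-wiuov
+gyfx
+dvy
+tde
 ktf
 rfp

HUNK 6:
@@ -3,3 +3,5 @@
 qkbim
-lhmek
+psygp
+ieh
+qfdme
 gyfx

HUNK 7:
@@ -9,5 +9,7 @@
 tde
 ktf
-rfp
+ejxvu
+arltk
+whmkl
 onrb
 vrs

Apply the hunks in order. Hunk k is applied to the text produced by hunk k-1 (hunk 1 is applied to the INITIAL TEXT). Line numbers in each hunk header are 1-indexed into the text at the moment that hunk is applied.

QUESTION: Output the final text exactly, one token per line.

Hunk 1: at line 4 remove [flf,depu,idyo] add [sofzf] -> 11 lines: wlwr sqpdc qkbim yio sofzf eubwh povpj rfp mcd rjg eeien
Hunk 2: at line 8 remove [mcd,rjg] add [onrb,vrs] -> 11 lines: wlwr sqpdc qkbim yio sofzf eubwh povpj rfp onrb vrs eeien
Hunk 3: at line 4 remove [sofzf,eubwh,povpj] add [wiuov,ktf] -> 10 lines: wlwr sqpdc qkbim yio wiuov ktf rfp onrb vrs eeien
Hunk 4: at line 2 remove [yio] add [lhmek,xged,cfg] -> 12 lines: wlwr sqpdc qkbim lhmek xged cfg wiuov ktf rfp onrb vrs eeien
Hunk 5: at line 3 remove [xged,cfg,wiuov] add [gyfx,dvy,tde] -> 12 lines: wlwr sqpdc qkbim lhmek gyfx dvy tde ktf rfp onrb vrs eeien
Hunk 6: at line 3 remove [lhmek] add [psygp,ieh,qfdme] -> 14 lines: wlwr sqpdc qkbim psygp ieh qfdme gyfx dvy tde ktf rfp onrb vrs eeien
Hunk 7: at line 9 remove [rfp] add [ejxvu,arltk,whmkl] -> 16 lines: wlwr sqpdc qkbim psygp ieh qfdme gyfx dvy tde ktf ejxvu arltk whmkl onrb vrs eeien

Answer: wlwr
sqpdc
qkbim
psygp
ieh
qfdme
gyfx
dvy
tde
ktf
ejxvu
arltk
whmkl
onrb
vrs
eeien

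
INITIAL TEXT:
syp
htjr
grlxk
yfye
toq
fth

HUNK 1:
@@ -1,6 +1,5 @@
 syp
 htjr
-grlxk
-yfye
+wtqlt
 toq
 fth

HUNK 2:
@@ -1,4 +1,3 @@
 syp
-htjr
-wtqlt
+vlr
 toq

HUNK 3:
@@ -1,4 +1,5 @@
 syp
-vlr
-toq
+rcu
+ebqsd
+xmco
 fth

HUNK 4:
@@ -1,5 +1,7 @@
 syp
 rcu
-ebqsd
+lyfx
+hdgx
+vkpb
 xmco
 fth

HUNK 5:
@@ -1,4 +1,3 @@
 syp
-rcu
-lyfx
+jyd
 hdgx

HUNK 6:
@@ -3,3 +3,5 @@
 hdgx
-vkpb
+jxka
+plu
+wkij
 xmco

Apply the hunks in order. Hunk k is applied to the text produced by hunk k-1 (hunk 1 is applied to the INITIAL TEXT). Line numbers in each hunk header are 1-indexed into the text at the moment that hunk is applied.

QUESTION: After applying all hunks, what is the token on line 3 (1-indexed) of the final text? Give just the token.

Answer: hdgx

Derivation:
Hunk 1: at line 1 remove [grlxk,yfye] add [wtqlt] -> 5 lines: syp htjr wtqlt toq fth
Hunk 2: at line 1 remove [htjr,wtqlt] add [vlr] -> 4 lines: syp vlr toq fth
Hunk 3: at line 1 remove [vlr,toq] add [rcu,ebqsd,xmco] -> 5 lines: syp rcu ebqsd xmco fth
Hunk 4: at line 1 remove [ebqsd] add [lyfx,hdgx,vkpb] -> 7 lines: syp rcu lyfx hdgx vkpb xmco fth
Hunk 5: at line 1 remove [rcu,lyfx] add [jyd] -> 6 lines: syp jyd hdgx vkpb xmco fth
Hunk 6: at line 3 remove [vkpb] add [jxka,plu,wkij] -> 8 lines: syp jyd hdgx jxka plu wkij xmco fth
Final line 3: hdgx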